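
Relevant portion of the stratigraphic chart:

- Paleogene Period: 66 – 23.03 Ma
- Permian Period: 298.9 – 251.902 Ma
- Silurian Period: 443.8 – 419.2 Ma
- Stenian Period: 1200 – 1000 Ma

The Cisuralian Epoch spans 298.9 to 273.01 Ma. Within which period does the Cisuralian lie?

Permian

The Cisuralian (298.9–273.01 Ma) lies entirely within 298.9–251.902 Ma, the Permian Period.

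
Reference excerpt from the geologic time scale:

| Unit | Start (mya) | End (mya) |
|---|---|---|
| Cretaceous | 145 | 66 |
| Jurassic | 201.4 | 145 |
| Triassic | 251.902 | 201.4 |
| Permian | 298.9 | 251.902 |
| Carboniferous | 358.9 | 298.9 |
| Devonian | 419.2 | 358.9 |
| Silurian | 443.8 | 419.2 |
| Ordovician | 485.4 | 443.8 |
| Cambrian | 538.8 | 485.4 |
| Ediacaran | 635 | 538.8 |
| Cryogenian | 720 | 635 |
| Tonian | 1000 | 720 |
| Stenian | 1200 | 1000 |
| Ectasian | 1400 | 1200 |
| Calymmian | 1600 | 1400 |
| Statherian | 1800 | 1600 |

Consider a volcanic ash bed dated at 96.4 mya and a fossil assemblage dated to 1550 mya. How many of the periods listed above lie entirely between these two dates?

1550 Ma sits inside the Calymmian (1600–1400) and 96.4 Ma inside the Cretaceous (145–66); neither of those is wholly between the two dates.
The listed periods lying completely between them are Ectasian, Stenian, Tonian, Cryogenian, Ediacaran, Cambrian, Ordovician, Silurian, Devonian, Carboniferous, Permian, Triassic, Jurassic — 13 in all.

13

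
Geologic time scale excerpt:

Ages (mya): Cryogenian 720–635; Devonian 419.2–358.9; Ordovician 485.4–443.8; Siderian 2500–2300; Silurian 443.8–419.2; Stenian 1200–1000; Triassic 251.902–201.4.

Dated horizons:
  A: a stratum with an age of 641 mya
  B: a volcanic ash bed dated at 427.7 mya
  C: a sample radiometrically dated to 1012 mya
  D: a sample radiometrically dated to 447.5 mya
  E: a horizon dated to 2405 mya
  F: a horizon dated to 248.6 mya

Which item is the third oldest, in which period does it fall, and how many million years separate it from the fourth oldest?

A, in the Cryogenian; 193.5 million years to D

Larger Ma means older, so oldest first: E 2405 > C 1012 > A 641 > D 447.5 > B 427.7 > F 248.6.
Counting 3 along gives A (641 Ma); the excerpt puts that inside the Cryogenian, 720–635 Ma.
Next in line is D (447.5 Ma), and 641 − 447.5 = 193.5 Myr.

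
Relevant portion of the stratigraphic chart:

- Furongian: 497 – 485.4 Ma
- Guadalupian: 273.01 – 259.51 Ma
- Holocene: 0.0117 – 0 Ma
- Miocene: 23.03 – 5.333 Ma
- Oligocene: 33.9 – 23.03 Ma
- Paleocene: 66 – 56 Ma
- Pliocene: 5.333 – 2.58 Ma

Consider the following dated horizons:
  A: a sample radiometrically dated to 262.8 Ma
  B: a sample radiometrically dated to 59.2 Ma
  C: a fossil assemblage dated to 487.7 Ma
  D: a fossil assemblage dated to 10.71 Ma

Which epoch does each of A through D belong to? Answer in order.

Match each age against the start–end ranges in the excerpt: A = 262.8 Ma → Guadalupian (273.01–259.51); B = 59.2 Ma → Paleocene (66–56); C = 487.7 Ma → Furongian (497–485.4); D = 10.71 Ma → Miocene (23.03–5.333).

A — Guadalupian; B — Paleocene; C — Furongian; D — Miocene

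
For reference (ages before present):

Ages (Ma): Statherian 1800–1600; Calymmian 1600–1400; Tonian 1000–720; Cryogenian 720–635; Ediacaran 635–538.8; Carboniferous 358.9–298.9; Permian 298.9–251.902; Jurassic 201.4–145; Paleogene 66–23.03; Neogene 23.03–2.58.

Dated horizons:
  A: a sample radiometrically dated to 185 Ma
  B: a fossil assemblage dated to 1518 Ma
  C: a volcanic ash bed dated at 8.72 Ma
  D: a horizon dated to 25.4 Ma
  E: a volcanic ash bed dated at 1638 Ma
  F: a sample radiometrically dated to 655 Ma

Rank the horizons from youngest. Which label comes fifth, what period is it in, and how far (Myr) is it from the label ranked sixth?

B, in the Calymmian; 120 million years to E

Smaller Ma means younger, so youngest first: C 8.72 < D 25.4 < A 185 < F 655 < B 1518 < E 1638.
Counting 5 along gives B (1518 Ma); the excerpt puts that inside the Calymmian, 1600–1400 Ma.
Next in line is E (1638 Ma), and 1638 − 1518 = 120 Myr.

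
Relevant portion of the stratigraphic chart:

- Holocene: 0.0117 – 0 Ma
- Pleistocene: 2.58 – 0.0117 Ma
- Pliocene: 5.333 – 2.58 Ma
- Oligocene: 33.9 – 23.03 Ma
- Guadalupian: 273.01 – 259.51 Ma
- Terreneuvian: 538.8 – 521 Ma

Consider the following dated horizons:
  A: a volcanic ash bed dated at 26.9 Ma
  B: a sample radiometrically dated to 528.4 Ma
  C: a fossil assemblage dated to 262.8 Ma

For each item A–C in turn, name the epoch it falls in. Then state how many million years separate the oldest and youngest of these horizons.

Match each age against the start–end ranges in the excerpt: A = 26.9 Ma → Oligocene (33.9–23.03); B = 528.4 Ma → Terreneuvian (538.8–521); C = 262.8 Ma → Guadalupian (273.01–259.51).
The largest age is 528.4 Ma and the smallest is 26.9 Ma; their difference is 501.5 Myr.

A — Oligocene; B — Terreneuvian; C — Guadalupian; span 501.5 million years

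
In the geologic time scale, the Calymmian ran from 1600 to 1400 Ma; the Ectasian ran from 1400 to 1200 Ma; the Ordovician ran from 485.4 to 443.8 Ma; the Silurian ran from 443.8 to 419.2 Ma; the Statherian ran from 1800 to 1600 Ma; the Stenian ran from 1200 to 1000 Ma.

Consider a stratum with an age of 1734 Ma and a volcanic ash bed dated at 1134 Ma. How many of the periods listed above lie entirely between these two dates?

The older date is 1734 Ma and the younger is 1134 Ma.
Periods with start < 1734 and end > 1134 Ma: Calymmian (1600–1400), Ectasian (1400–1200).
That is 2 complete periods.

2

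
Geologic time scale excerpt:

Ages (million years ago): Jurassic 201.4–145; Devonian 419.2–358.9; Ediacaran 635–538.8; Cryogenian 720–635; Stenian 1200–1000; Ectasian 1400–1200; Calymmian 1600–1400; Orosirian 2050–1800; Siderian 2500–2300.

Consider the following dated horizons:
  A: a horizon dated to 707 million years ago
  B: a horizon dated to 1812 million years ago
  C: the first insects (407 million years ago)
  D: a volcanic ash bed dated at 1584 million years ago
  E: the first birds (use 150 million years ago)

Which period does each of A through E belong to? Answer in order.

Match each age against the start–end ranges in the excerpt: A = 707 Ma → Cryogenian (720–635); B = 1812 Ma → Orosirian (2050–1800); C = 407 Ma → Devonian (419.2–358.9); D = 1584 Ma → Calymmian (1600–1400); E = 150 Ma → Jurassic (201.4–145).

A — Cryogenian; B — Orosirian; C — Devonian; D — Calymmian; E — Jurassic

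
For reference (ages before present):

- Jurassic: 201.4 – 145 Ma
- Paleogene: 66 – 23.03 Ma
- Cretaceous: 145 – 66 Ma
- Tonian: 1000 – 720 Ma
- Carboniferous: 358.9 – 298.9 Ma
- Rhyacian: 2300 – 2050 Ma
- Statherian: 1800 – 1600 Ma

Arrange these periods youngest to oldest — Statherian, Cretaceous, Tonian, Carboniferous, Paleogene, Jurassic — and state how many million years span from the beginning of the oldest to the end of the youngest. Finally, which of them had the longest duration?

Paleogene, Cretaceous, Jurassic, Carboniferous, Tonian, Statherian; total span 1776.97 Myr; longest is Tonian

From the excerpt: Statherian 1800–1600; Cretaceous 145–66; Tonian 1000–720; Carboniferous 358.9–298.9; Paleogene 66–23.03; Jurassic 201.4–145 (Ma).
Larger Ma is earlier, so the oldest is Statherian and the youngest is Paleogene; youngest to oldest: Paleogene, Cretaceous, Jurassic, Carboniferous, Tonian, Statherian.
Oldest start 1800 minus youngest end 23.03 gives 1776.97 Myr overall.
Individual lengths (start − end): Paleogene 42.97; Carboniferous 60; Jurassic 56.4; Statherian 200; Cretaceous 79; Tonian 280. The largest is Tonian at 280 Myr.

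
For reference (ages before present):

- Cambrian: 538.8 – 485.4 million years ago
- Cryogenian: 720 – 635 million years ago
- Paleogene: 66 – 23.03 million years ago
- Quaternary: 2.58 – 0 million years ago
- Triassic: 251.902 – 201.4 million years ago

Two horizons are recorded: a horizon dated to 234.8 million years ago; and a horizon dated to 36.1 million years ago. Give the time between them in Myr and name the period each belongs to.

198.7 million years apart; the first in the Triassic, the second in the Paleogene

Elapsed time: 234.8 − 36.1 = 198.7 Myr.
234.8 Ma lies within 251.902–201.4 Ma: Triassic.
36.1 Ma lies within 66–23.03 Ma: Paleogene.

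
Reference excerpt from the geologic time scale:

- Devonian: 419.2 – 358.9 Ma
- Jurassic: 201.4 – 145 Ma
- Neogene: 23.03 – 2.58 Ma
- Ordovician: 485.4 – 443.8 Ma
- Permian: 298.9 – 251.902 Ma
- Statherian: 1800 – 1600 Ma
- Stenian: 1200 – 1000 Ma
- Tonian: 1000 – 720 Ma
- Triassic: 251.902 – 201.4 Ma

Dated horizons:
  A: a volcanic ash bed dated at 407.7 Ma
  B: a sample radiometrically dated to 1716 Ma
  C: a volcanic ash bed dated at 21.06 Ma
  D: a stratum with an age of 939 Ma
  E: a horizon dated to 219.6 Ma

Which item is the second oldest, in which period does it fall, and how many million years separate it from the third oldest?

D, in the Tonian; 531.3 million years to A

Sorted oldest-first by Ma: B (1716), D (939), A (407.7), E (219.6), C (21.06).
The second oldest is D at 939 Ma, which lies in 1000–720 Ma: the Tonian.
The third oldest is A at 407.7 Ma; separation = |939 − 407.7| = 531.3 Myr.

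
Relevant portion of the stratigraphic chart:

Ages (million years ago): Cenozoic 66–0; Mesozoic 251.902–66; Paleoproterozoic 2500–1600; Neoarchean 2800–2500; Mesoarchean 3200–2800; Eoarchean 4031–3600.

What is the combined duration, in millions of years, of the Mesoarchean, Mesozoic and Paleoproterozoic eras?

Duration is start − end for each: (3200 − 2800) + (251.902 − 66) + (2500 − 1600).
That is 400 + 185.902 + 900, which totals 1485.902 million years.

1485.902 million years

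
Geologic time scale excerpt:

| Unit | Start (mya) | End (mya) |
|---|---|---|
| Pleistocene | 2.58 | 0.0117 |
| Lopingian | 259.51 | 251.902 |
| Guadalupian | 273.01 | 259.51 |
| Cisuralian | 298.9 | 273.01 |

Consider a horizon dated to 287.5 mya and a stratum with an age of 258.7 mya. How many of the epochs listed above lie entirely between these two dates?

1

The older date is 287.5 Ma and the younger is 258.7 Ma.
Epochs with start < 287.5 and end > 258.7 Ma: Guadalupian (273.01–259.51).
That is 1 complete epoch.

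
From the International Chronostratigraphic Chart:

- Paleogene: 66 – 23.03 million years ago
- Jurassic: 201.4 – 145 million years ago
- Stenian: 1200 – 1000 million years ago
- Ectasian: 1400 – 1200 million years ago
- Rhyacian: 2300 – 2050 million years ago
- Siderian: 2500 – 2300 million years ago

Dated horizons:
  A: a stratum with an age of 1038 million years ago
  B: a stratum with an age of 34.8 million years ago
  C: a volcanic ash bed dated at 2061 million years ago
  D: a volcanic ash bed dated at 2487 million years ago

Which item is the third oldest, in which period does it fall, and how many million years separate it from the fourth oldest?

A, in the Stenian; 1003.2 million years to B

Sorted oldest-first by Ma: D (2487), C (2061), A (1038), B (34.8).
The third oldest is A at 1038 Ma, which lies in 1200–1000 Ma: the Stenian.
The fourth oldest is B at 34.8 Ma; separation = |1038 − 34.8| = 1003.2 Myr.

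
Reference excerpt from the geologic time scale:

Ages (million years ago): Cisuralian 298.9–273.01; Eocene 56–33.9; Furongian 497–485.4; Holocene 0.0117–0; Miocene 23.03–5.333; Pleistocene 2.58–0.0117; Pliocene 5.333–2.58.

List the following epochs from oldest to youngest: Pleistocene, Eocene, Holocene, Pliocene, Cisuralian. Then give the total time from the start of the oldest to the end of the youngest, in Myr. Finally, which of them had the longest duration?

Start ages (Ma): Cisuralian 298.9, Eocene 56, Pliocene 5.333, Pleistocene 2.58, Holocene 0.0117.
Ordered oldest to youngest: Cisuralian, Eocene, Pliocene, Pleistocene, Holocene.
Span = 298.9 − 0 = 298.9 Myr.
Durations: Cisuralian 25.89, Pleistocene 2.5683, Pliocene 2.753, Eocene 22.1, Holocene 0.0117 → longest is Cisuralian (25.89 Myr).

Cisuralian, Eocene, Pliocene, Pleistocene, Holocene; total span 298.9 Myr; longest is Cisuralian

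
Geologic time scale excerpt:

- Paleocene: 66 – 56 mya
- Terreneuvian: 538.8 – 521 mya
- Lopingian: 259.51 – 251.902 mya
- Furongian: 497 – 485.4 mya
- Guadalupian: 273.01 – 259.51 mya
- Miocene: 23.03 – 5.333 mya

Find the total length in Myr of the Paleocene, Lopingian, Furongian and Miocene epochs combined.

46.905 million years

Each duration: Paleocene = 10; Lopingian = 7.608; Furongian = 11.6; Miocene = 17.697.
Sum: 10 + 7.608 + 11.6 + 17.697 = 46.905 Myr.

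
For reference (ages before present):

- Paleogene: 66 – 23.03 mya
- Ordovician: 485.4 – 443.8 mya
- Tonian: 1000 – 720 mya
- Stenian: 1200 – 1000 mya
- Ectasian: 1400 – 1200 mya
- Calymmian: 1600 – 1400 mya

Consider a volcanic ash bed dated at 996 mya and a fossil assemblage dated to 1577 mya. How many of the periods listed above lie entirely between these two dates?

The older date is 1577 Ma and the younger is 996 Ma.
Periods with start < 1577 and end > 996 Ma: Ectasian (1400–1200), Stenian (1200–1000).
That is 2 complete periods.

2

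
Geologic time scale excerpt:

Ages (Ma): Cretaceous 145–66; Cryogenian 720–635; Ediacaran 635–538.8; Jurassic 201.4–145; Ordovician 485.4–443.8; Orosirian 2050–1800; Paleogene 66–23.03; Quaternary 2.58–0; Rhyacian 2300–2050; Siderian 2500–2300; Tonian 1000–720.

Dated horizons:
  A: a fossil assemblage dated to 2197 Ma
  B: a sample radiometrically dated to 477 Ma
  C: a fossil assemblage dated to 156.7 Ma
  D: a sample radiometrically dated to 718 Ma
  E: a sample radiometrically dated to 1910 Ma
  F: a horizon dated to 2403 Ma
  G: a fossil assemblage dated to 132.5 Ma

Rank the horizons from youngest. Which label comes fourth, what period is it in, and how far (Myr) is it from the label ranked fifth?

Sorted youngest-first by Ma: G (132.5), C (156.7), B (477), D (718), E (1910), A (2197), F (2403).
The fourth youngest is D at 718 Ma, which lies in 720–635 Ma: the Cryogenian.
The fifth youngest is E at 1910 Ma; separation = |718 − 1910| = 1192 Myr.

D, in the Cryogenian; 1192 million years to E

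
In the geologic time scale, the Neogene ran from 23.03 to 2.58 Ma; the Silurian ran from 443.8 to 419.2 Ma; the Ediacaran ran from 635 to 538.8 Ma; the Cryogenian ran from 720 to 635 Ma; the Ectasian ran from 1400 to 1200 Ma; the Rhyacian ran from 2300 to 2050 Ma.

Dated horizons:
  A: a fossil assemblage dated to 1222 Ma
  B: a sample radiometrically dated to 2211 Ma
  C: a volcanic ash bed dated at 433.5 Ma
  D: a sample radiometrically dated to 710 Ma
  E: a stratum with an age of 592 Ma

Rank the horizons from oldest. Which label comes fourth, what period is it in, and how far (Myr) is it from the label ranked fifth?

Sorted oldest-first by Ma: B (2211), A (1222), D (710), E (592), C (433.5).
The fourth oldest is E at 592 Ma, which lies in 635–538.8 Ma: the Ediacaran.
The fifth oldest is C at 433.5 Ma; separation = |592 − 433.5| = 158.5 Myr.

E, in the Ediacaran; 158.5 million years to C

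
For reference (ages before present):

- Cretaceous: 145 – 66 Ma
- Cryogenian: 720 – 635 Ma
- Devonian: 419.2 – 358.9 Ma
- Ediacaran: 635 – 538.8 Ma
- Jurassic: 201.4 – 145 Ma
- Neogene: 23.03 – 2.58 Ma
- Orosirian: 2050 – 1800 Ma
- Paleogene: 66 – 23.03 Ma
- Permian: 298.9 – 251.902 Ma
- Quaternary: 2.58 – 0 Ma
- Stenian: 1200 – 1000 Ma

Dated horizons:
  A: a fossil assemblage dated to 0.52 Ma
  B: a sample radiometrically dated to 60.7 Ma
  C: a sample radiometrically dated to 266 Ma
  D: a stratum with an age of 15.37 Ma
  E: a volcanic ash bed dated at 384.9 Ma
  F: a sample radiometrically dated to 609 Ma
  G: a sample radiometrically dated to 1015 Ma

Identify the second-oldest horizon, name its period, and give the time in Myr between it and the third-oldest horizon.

Larger Ma means older, so oldest first: G 1015 > F 609 > E 384.9 > C 266 > B 60.7 > D 15.37 > A 0.52.
Counting 2 along gives F (609 Ma); the excerpt puts that inside the Ediacaran, 635–538.8 Ma.
Next in line is E (384.9 Ma), and 609 − 384.9 = 224.1 Myr.

F, in the Ediacaran; 224.1 million years to E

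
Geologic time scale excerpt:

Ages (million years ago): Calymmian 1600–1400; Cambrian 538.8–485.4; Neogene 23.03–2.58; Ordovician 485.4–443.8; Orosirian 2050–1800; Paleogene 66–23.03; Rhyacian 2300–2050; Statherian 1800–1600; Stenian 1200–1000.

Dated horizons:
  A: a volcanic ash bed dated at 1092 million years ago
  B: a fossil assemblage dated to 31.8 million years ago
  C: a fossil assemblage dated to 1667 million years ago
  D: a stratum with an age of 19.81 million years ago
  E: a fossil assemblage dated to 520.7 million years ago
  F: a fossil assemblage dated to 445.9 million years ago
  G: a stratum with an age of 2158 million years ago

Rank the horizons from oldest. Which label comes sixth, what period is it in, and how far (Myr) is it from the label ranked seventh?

Larger Ma means older, so oldest first: G 2158 > C 1667 > A 1092 > E 520.7 > F 445.9 > B 31.8 > D 19.81.
Counting 6 along gives B (31.8 Ma); the excerpt puts that inside the Paleogene, 66–23.03 Ma.
Next in line is D (19.81 Ma), and 31.8 − 19.81 = 11.99 Myr.

B, in the Paleogene; 11.99 million years to D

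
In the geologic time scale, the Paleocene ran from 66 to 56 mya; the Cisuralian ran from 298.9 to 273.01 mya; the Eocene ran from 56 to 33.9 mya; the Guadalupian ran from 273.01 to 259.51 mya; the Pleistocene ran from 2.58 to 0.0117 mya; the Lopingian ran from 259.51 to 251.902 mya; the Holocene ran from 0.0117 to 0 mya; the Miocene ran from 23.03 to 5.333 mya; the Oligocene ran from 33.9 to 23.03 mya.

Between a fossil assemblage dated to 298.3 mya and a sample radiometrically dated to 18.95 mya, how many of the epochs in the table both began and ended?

5

298.3 Ma sits inside the Cisuralian (298.9–273.01) and 18.95 Ma inside the Miocene (23.03–5.333); neither of those is wholly between the two dates.
The listed epochs lying completely between them are Guadalupian, Lopingian, Paleocene, Eocene, Oligocene — 5 in all.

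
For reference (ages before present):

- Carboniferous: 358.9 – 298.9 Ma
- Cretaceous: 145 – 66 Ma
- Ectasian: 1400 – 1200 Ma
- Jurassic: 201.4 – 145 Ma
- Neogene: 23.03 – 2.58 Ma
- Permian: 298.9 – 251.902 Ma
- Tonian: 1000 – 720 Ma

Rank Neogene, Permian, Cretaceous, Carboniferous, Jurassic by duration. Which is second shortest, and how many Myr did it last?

Start − end for each: Neogene 23.03 − 2.58 = 20.45; Permian 298.9 − 251.902 = 46.998; Cretaceous 145 − 66 = 79; Carboniferous 358.9 − 298.9 = 60; Jurassic 201.4 − 145 = 56.4.
Ranking these from shortest: Neogene < Permian < Jurassic < Carboniferous < Cretaceous.
Position 2 in that ranking is Permian, which lasted 46.998 Myr.

Permian, 46.998 million years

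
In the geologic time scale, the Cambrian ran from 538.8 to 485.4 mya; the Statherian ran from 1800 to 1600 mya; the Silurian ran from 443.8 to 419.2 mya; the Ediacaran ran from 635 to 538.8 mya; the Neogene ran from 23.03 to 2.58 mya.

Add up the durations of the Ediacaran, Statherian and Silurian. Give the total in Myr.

Each duration: Ediacaran = 96.2; Statherian = 200; Silurian = 24.6.
Sum: 96.2 + 200 + 24.6 = 320.8 Myr.

320.8 million years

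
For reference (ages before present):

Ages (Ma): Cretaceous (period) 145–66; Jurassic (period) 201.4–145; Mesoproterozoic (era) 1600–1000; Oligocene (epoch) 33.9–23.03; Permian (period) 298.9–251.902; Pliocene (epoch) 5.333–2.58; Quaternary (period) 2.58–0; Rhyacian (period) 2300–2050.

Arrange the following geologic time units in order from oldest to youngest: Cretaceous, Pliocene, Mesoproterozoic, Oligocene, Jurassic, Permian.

Sorting by start age (descending Ma, since larger Ma = older): Mesoproterozoic began 1600, Permian began 298.9, Jurassic began 201.4, Cretaceous began 145, Oligocene began 33.9, Pliocene began 5.333.

Mesoproterozoic, Permian, Jurassic, Cretaceous, Oligocene, Pliocene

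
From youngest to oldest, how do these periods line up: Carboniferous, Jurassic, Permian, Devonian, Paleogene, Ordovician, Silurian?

Paleogene, then Jurassic, then Permian, then Carboniferous, then Devonian, then Silurian, then Ordovician

Group by era (each group listed oldest first) — Paleozoic: Ordovician, Silurian, Devonian, Carboniferous, Permian; Mesozoic: Jurassic; Cenozoic: Paleogene. The eras run Paleozoic → Mesozoic → Cenozoic. Concatenating the groups in that era order and then reversing gives youngest to oldest.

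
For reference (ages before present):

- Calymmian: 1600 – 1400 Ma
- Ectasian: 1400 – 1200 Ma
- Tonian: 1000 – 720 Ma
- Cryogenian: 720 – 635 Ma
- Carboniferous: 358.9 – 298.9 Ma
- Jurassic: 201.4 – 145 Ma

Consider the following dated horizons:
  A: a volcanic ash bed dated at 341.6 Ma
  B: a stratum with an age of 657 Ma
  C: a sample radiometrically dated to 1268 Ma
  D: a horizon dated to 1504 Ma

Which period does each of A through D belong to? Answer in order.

A: 341.6 Ma lies in 358.9–298.9 Ma, so Carboniferous.
B: 657 Ma lies in 720–635 Ma, so Cryogenian.
C: 1268 Ma lies in 1400–1200 Ma, so Ectasian.
D: 1504 Ma lies in 1600–1400 Ma, so Calymmian.

A — Carboniferous; B — Cryogenian; C — Ectasian; D — Calymmian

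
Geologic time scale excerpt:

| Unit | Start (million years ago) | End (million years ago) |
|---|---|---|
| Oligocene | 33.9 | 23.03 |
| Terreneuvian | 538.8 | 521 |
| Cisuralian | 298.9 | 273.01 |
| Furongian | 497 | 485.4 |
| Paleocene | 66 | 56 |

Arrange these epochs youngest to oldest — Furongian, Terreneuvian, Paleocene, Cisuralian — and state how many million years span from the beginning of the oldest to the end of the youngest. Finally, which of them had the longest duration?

Paleocene → Cisuralian → Furongian → Terreneuvian; total span 482.8 Myr; longest is Cisuralian

Start ages (Ma): Terreneuvian 538.8, Furongian 497, Cisuralian 298.9, Paleocene 66.
Ordered youngest to oldest: Paleocene, Cisuralian, Furongian, Terreneuvian.
Span = 538.8 − 56 = 482.8 Myr.
Durations: Terreneuvian 17.8, Paleocene 10, Furongian 11.6, Cisuralian 25.89 → longest is Cisuralian (25.89 Myr).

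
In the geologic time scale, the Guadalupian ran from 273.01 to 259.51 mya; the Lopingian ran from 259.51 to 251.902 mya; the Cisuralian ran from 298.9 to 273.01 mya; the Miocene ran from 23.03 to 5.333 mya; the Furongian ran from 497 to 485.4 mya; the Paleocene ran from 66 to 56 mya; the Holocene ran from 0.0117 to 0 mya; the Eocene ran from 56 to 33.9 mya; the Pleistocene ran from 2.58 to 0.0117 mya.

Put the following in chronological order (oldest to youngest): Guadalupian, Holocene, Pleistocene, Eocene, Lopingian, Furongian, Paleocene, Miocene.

The oldest of these is Furongian (starts 497 Ma) and the youngest is Holocene (ends 0 Ma).
In between, by decreasing start age: Guadalupian (273.01), Lopingian (259.51), Paleocene (66), Eocene (56), Miocene (23.03), Pleistocene (2.58).

Furongian, then Guadalupian, then Lopingian, then Paleocene, then Eocene, then Miocene, then Pleistocene, then Holocene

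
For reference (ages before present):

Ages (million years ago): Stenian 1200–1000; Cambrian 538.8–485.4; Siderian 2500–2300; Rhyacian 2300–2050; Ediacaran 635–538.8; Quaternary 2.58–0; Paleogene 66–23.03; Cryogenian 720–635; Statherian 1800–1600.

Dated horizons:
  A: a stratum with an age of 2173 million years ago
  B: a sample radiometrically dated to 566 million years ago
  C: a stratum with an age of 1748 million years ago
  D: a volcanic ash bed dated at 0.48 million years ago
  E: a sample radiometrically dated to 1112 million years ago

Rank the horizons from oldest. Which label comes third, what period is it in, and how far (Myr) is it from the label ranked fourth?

E, in the Stenian; 546 million years to B

Larger Ma means older, so oldest first: A 2173 > C 1748 > E 1112 > B 566 > D 0.48.
Counting 3 along gives E (1112 Ma); the excerpt puts that inside the Stenian, 1200–1000 Ma.
Next in line is B (566 Ma), and 1112 − 566 = 546 Myr.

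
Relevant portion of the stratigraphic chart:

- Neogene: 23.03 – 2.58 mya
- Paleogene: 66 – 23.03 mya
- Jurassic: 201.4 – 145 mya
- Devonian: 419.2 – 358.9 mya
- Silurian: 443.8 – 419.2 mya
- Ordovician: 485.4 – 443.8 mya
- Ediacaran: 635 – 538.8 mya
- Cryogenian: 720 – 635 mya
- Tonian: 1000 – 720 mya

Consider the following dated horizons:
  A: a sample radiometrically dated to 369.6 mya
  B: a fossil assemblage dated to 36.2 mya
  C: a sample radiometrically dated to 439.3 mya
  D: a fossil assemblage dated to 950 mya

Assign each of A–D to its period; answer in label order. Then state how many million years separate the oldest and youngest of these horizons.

Match each age against the start–end ranges in the excerpt: A = 369.6 Ma → Devonian (419.2–358.9); B = 36.2 Ma → Paleogene (66–23.03); C = 439.3 Ma → Silurian (443.8–419.2); D = 950 Ma → Tonian (1000–720).
The largest age is 950 Ma and the smallest is 36.2 Ma; their difference is 913.8 Myr.

A — Devonian; B — Paleogene; C — Silurian; D — Tonian; span 913.8 million years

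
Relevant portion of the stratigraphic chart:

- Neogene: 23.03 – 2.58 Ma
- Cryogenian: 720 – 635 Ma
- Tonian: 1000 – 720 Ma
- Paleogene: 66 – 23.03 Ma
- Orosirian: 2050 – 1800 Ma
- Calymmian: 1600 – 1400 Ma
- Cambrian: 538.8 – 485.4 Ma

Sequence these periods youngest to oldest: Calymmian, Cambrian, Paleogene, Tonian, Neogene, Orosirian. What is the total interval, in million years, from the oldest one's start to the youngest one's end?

Neogene → Paleogene → Cambrian → Tonian → Calymmian → Orosirian; total span 2047.42 Myr

Start ages (Ma): Orosirian 2050, Calymmian 1600, Tonian 1000, Cambrian 538.8, Paleogene 66, Neogene 23.03.
Ordered youngest to oldest: Neogene, Paleogene, Cambrian, Tonian, Calymmian, Orosirian.
Span = 2050 − 2.58 = 2047.42 Myr.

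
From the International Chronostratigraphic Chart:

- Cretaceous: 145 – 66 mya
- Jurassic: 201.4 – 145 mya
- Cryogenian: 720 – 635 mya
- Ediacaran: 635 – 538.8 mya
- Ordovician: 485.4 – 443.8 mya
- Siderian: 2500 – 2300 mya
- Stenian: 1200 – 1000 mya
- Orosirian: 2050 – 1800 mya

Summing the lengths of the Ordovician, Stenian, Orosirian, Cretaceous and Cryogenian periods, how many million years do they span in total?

Duration is start − end for each: (485.4 − 443.8) + (1200 − 1000) + (2050 − 1800) + (145 − 66) + (720 − 635).
That is 41.6 + 200 + 250 + 79 + 85, which totals 655.6 million years.

655.6 million years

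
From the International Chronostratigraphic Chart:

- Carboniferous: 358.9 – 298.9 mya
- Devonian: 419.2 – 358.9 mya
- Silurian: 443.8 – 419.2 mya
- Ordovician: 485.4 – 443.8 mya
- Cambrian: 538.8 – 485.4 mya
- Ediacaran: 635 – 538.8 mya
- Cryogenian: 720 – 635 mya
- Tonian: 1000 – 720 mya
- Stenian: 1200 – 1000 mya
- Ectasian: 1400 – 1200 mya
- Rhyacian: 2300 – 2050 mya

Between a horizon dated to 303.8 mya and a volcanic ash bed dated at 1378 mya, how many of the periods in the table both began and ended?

1378 Ma sits inside the Ectasian (1400–1200) and 303.8 Ma inside the Carboniferous (358.9–298.9); neither of those is wholly between the two dates.
The listed periods lying completely between them are Stenian, Tonian, Cryogenian, Ediacaran, Cambrian, Ordovician, Silurian, Devonian — 8 in all.

8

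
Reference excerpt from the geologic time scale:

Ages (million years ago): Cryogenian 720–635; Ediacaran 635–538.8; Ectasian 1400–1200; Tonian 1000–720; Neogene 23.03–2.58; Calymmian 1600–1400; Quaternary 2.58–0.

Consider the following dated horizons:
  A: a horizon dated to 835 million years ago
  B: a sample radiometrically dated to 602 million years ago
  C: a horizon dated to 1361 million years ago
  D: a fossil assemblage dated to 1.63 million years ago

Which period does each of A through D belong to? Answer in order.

A — Tonian; B — Ediacaran; C — Ectasian; D — Quaternary

Match each age against the start–end ranges in the excerpt: A = 835 Ma → Tonian (1000–720); B = 602 Ma → Ediacaran (635–538.8); C = 1361 Ma → Ectasian (1400–1200); D = 1.63 Ma → Quaternary (2.58–0).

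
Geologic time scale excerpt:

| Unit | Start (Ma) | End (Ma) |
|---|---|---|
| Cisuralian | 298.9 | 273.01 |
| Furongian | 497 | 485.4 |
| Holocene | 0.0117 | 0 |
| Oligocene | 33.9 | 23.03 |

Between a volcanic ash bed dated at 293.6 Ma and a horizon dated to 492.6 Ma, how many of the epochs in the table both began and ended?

The older date is 492.6 Ma and the younger is 293.6 Ma.
No epoch both begins after 492.6 Ma and ends before 293.6 Ma, so the count is 0.

0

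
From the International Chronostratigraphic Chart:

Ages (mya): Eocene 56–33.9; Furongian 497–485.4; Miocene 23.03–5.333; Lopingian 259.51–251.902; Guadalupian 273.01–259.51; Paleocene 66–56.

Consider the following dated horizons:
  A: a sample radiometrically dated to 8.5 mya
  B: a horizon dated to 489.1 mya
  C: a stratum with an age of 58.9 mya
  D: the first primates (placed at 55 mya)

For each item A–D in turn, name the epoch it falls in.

A — Miocene; B — Furongian; C — Paleocene; D — Eocene

A: 8.5 Ma lies in 23.03–5.333 Ma, so Miocene.
B: 489.1 Ma lies in 497–485.4 Ma, so Furongian.
C: 58.9 Ma lies in 66–56 Ma, so Paleocene.
D: 55 Ma lies in 56–33.9 Ma, so Eocene.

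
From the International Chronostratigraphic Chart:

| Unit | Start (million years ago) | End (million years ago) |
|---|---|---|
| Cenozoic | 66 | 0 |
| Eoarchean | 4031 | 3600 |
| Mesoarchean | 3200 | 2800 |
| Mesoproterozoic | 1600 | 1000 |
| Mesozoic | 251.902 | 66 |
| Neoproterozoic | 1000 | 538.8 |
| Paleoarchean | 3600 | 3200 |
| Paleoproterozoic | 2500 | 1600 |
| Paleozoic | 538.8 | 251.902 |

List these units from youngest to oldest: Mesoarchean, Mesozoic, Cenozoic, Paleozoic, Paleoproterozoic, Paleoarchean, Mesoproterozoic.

Cenozoic, Mesozoic, Paleozoic, Mesoproterozoic, Paleoproterozoic, Mesoarchean, Paleoarchean

Sorting by start age (ascending Ma, since larger Ma = older): Cenozoic began 66, Mesozoic began 251.902, Paleozoic began 538.8, Mesoproterozoic began 1600, Paleoproterozoic began 2500, Mesoarchean began 3200, Paleoarchean began 3600.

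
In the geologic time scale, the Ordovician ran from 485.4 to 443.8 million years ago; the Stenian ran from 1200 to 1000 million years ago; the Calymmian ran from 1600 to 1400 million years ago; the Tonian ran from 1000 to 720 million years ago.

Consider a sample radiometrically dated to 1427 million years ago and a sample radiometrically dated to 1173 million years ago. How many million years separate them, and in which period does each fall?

254 million years apart; the first in the Calymmian, the second in the Stenian

Elapsed time: 1427 − 1173 = 254 Myr.
1427 Ma lies within 1600–1400 Ma: Calymmian.
1173 Ma lies within 1200–1000 Ma: Stenian.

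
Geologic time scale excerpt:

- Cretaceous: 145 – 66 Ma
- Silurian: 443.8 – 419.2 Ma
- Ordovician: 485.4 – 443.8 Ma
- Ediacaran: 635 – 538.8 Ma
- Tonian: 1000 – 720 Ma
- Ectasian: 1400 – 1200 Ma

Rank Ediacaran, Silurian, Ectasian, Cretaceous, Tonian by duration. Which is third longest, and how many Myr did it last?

Ediacaran, 96.2 million years

Durations: Ediacaran 96.2; Silurian 24.6; Ectasian 200; Cretaceous 79; Tonian 280 Myr.
Sorted longest-first: Tonian (280), Ectasian (200), Ediacaran (96.2), Cretaceous (79), Silurian (24.6).
The third longest is Ediacaran at 96.2 Myr.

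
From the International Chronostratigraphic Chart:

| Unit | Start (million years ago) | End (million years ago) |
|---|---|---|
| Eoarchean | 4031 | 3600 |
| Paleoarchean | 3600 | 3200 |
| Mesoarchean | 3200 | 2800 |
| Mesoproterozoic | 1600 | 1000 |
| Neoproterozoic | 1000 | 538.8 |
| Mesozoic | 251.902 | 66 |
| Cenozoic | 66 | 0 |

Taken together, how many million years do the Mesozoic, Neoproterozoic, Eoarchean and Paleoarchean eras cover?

Duration is start − end for each: (251.902 − 66) + (1000 − 538.8) + (4031 − 3600) + (3600 − 3200).
That is 185.902 + 461.2 + 431 + 400, which totals 1478.102 million years.

1478.102 million years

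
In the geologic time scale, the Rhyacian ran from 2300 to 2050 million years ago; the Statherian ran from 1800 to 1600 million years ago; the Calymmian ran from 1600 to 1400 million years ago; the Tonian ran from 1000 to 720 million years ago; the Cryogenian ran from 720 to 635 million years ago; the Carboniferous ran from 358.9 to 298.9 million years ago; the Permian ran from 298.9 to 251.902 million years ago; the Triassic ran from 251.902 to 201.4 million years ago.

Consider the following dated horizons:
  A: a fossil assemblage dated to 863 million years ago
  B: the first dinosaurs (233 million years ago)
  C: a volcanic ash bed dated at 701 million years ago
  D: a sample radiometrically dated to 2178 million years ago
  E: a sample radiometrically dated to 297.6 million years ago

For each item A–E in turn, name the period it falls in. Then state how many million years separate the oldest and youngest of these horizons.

A: 863 Ma lies in 1000–720 Ma, so Tonian.
B: 233 Ma lies in 251.902–201.4 Ma, so Triassic.
C: 701 Ma lies in 720–635 Ma, so Cryogenian.
D: 2178 Ma lies in 2300–2050 Ma, so Rhyacian.
E: 297.6 Ma lies in 298.9–251.902 Ma, so Permian.
Oldest = 2178 Ma, youngest = 233 Ma → span 1945 Myr.

A — Tonian; B — Triassic; C — Cryogenian; D — Rhyacian; E — Permian; span 1945 million years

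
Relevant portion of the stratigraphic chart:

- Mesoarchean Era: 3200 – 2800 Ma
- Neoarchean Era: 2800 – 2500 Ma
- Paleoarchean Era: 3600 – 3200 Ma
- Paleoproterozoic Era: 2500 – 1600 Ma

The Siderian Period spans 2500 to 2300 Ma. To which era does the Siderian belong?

Paleoproterozoic

The Siderian (2500–2300 Ma) lies entirely within 2500–1600 Ma, the Paleoproterozoic Era.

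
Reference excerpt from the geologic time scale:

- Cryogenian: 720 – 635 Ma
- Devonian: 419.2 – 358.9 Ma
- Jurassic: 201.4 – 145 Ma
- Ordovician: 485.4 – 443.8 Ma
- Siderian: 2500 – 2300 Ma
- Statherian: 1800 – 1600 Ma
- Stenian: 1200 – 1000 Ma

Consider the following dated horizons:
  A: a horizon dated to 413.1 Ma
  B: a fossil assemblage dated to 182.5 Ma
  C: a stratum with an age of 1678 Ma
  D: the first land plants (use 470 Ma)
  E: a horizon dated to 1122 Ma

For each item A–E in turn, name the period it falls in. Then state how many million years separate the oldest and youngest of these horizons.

A — Devonian; B — Jurassic; C — Statherian; D — Ordovician; E — Stenian; span 1495.5 million years

Match each age against the start–end ranges in the excerpt: A = 413.1 Ma → Devonian (419.2–358.9); B = 182.5 Ma → Jurassic (201.4–145); C = 1678 Ma → Statherian (1800–1600); D = 470 Ma → Ordovician (485.4–443.8); E = 1122 Ma → Stenian (1200–1000).
The largest age is 1678 Ma and the smallest is 182.5 Ma; their difference is 1495.5 Myr.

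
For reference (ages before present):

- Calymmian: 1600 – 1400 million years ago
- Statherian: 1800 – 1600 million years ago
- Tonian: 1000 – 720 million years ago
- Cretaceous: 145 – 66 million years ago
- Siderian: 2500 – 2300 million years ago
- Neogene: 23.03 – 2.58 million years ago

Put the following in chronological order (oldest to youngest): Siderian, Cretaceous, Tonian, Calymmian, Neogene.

Read off each span (Ma): Siderian 2500–2300; Cretaceous 145–66; Tonian 1000–720; Calymmian 1600–1400; Neogene 23.03–2.58.
Larger Ma is older, so oldest→youngest is Siderian, Calymmian, Tonian, Cretaceous, Neogene.

Siderian, Calymmian, Tonian, Cretaceous, Neogene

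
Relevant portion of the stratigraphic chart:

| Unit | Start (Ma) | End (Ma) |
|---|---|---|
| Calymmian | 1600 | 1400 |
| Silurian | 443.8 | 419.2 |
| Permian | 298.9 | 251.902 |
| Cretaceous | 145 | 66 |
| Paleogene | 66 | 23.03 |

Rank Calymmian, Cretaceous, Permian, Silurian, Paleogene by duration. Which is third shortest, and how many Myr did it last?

Start − end for each: Calymmian 1600 − 1400 = 200; Cretaceous 145 − 66 = 79; Permian 298.9 − 251.902 = 46.998; Silurian 443.8 − 419.2 = 24.6; Paleogene 66 − 23.03 = 42.97.
Ranking these from shortest: Silurian < Paleogene < Permian < Cretaceous < Calymmian.
Position 3 in that ranking is Permian, which lasted 46.998 Myr.

Permian, 46.998 million years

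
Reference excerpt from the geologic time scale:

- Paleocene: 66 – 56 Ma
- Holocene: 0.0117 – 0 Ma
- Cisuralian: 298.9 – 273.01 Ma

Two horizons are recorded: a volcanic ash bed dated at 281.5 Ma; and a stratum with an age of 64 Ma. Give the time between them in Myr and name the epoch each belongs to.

217.5 million years apart; the first in the Cisuralian, the second in the Paleocene

Elapsed time: 281.5 − 64 = 217.5 Myr.
281.5 Ma lies within 298.9–273.01 Ma: Cisuralian.
64 Ma lies within 66–56 Ma: Paleocene.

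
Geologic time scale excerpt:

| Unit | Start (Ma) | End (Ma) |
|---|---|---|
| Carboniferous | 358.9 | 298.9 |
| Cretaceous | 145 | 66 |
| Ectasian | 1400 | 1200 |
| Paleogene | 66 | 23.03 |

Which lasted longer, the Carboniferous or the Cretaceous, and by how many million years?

Cretaceous, by 19 million years

Carboniferous: 358.9 − 298.9 = 60 Myr.
Cretaceous: 145 − 66 = 79 Myr.
Difference: 79 − 60 = 19 Myr, so the Cretaceous was longer.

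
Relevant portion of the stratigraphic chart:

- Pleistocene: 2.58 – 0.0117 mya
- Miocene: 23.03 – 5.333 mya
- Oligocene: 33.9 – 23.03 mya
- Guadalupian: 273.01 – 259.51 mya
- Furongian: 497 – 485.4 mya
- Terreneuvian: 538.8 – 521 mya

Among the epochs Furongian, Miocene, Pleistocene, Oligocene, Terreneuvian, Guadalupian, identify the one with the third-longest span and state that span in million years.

Durations: Furongian 11.6; Miocene 17.697; Pleistocene 2.5683; Oligocene 10.87; Terreneuvian 17.8; Guadalupian 13.5 Myr.
Sorted longest-first: Terreneuvian (17.8), Miocene (17.697), Guadalupian (13.5), Furongian (11.6), Oligocene (10.87), Pleistocene (2.5683).
The third longest is Guadalupian at 13.5 Myr.

Guadalupian, 13.5 million years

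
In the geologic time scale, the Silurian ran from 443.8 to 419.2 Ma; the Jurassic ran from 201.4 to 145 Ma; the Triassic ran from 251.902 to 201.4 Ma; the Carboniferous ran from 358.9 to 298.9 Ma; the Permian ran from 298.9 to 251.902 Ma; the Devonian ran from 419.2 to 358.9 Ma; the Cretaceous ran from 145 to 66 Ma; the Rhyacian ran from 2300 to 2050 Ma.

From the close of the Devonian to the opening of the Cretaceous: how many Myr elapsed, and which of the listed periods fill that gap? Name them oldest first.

The Devonian closes at 358.9 Ma and the Cretaceous opens at 145 Ma, so the interval is 358.9 − 145 = 213.9 Myr.
A period fits inside if it starts at or after 358.9 Ma and ends at or before 145 Ma; oldest first that gives Carboniferous, Permian, Triassic, Jurassic.

213.9 million years; Carboniferous, Permian, Triassic, Jurassic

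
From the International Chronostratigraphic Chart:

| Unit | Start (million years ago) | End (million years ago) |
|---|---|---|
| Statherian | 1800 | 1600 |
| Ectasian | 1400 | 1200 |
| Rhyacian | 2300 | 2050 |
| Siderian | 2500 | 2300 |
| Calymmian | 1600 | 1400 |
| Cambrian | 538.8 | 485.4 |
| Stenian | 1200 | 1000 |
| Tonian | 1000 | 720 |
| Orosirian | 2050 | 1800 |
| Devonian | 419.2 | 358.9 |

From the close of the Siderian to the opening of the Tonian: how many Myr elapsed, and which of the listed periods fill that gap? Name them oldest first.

End of Siderian = 2300 Ma; start of Tonian = 1000 Ma.
Gap = 2300 − 1000 = 1300 Myr.
Periods wholly inside 2300–1000 Ma: Rhyacian (2300–2050), Orosirian (2050–1800), Statherian (1800–1600), Calymmian (1600–1400), Ectasian (1400–1200), Stenian (1200–1000).

1300 million years; Rhyacian, Orosirian, Statherian, Calymmian, Ectasian, Stenian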